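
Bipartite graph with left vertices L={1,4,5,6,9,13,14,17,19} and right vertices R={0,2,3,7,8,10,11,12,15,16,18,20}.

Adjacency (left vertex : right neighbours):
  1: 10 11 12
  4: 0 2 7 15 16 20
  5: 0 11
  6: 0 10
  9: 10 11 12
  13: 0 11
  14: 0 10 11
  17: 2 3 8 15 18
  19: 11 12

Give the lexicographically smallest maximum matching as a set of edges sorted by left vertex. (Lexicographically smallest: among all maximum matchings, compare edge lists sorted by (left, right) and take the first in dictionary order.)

|M| = 6 (so the lex-smallest maximum matching has 6 edges)
process left vertices in ascending order; for each, take the smallest-labelled available neighbour that still permits 6 edges overall, or leave it unmatched if none does
lex-smallest matching: {1-10, 4-2, 5-0, 9-11, 17-3, 19-12}

Lex-smallest maximum matching: {(1,10), (4,2), (5,0), (9,11), (17,3), (19,12)}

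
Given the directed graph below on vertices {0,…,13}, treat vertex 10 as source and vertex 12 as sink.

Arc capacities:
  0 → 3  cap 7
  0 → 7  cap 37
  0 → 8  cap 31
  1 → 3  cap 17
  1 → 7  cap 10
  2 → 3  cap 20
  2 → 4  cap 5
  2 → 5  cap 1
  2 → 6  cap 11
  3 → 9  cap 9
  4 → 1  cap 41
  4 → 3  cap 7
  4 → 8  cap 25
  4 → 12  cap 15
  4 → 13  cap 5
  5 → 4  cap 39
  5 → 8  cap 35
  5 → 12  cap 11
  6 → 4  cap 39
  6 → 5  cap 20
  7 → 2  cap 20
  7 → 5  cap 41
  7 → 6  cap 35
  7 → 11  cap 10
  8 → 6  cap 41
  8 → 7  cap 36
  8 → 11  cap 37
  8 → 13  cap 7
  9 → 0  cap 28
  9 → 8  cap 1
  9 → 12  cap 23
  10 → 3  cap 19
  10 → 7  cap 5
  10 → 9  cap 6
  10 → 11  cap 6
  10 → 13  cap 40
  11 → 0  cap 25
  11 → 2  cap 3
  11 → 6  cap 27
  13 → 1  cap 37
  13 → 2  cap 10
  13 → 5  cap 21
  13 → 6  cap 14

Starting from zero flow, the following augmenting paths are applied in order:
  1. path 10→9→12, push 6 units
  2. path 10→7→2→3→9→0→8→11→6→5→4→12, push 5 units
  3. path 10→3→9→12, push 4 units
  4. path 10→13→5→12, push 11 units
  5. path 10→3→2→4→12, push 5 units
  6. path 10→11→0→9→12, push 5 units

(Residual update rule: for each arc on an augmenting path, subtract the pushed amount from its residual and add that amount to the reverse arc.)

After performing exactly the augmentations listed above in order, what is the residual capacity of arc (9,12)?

after path 1 (10→9→12, push 6): res(9,12)=17
after path 2 (10→7→2→3→9→0→8→11→6→5→4→12, push 5): res(9,12)=17
after path 3 (10→3→9→12, push 4): res(9,12)=13
after path 4 (10→13→5→12, push 11): res(9,12)=13
after path 5 (10→3→2→4→12, push 5): res(9,12)=13
after path 6 (10→11→0→9→12, push 5): res(9,12)=8

Residual capacity of (9,12): 8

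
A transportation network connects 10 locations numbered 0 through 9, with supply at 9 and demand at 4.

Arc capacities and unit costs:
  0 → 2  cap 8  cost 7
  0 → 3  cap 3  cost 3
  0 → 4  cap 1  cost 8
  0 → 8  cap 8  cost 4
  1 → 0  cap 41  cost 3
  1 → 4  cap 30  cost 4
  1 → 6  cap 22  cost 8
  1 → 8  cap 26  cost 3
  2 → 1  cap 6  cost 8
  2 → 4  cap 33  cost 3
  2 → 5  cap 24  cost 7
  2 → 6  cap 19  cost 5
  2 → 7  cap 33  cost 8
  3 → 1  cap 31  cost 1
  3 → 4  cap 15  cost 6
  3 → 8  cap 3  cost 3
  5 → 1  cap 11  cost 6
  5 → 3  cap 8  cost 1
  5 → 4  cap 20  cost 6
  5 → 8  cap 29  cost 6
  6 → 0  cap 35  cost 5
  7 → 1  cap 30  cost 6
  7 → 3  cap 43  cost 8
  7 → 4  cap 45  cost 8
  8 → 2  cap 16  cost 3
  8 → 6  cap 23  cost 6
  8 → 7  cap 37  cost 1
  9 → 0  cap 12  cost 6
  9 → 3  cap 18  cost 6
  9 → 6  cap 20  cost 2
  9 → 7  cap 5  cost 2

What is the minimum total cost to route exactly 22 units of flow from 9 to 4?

Minimum cost for 22 units: 237

shortest-cost path #1: 9→7→4 push 5 @ unit cost 10 (adds 50)
shortest-cost path #2: 9→3→1→4 push 17 @ unit cost 11 (adds 187)
total cost = 237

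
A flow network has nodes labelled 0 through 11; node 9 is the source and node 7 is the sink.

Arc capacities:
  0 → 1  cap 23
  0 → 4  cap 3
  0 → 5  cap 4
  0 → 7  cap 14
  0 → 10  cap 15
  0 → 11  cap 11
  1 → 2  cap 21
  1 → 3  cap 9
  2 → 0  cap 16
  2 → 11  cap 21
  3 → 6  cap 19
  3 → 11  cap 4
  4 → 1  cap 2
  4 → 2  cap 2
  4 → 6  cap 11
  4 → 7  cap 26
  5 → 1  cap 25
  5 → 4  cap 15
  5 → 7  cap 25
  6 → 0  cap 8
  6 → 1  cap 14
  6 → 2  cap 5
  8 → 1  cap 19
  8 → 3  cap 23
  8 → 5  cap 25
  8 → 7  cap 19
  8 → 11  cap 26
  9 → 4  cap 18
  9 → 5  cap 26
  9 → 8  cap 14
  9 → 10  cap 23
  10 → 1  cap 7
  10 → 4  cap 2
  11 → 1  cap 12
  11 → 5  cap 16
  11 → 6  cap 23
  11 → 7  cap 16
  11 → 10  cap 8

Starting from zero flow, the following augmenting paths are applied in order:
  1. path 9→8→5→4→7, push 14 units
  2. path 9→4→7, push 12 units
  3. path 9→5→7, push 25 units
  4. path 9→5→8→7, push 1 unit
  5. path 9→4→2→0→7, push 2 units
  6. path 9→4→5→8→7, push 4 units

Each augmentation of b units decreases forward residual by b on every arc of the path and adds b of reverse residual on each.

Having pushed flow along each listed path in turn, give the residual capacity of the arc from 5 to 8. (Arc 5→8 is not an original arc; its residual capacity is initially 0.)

after path 1 (9→8→5→4→7, push 14): res(5,8)=14
after path 2 (9→4→7, push 12): res(5,8)=14
after path 3 (9→5→7, push 25): res(5,8)=14
after path 4 (9→5→8→7, push 1): res(5,8)=13
after path 5 (9→4→2→0→7, push 2): res(5,8)=13
after path 6 (9→4→5→8→7, push 4): res(5,8)=9

Residual capacity of (5,8): 9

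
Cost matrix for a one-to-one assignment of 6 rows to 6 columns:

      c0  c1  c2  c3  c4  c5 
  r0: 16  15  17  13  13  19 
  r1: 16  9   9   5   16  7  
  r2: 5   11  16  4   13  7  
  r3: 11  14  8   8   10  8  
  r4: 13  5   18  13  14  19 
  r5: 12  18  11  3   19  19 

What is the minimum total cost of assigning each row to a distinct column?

Minimum assignment cost: 41

optimal assignment: row0→col4 (cost 13), row1→col5 (cost 7), row2→col0 (cost 5), row3→col2 (cost 8), row4→col1 (cost 5), row5→col3 (cost 3)
total = 13 + 7 + 5 + 8 + 5 + 3 = 41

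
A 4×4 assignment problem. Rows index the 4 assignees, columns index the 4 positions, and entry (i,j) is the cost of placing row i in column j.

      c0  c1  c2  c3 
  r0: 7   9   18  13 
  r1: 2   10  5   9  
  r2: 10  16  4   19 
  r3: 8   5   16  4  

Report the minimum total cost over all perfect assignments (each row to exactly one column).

Minimum assignment cost: 19

optimal assignment: row0→col1 (cost 9), row1→col0 (cost 2), row2→col2 (cost 4), row3→col3 (cost 4)
total = 9 + 2 + 4 + 4 = 19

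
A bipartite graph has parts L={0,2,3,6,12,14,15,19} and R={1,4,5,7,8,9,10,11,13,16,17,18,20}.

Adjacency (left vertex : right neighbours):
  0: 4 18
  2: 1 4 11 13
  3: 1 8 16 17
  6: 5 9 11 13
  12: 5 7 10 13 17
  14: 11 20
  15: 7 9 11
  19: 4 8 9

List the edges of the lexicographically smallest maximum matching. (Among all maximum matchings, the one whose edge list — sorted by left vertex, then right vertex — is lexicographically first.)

|M| = 8 (so the lex-smallest maximum matching has 8 edges)
process left vertices in ascending order; for each, take the smallest-labelled available neighbour that still permits 8 edges overall, or leave it unmatched if none does
lex-smallest matching: {0-4, 2-1, 3-8, 6-5, 12-7, 14-20, 15-11, 19-9}

Lex-smallest maximum matching: {(0,4), (2,1), (3,8), (6,5), (12,7), (14,20), (15,11), (19,9)}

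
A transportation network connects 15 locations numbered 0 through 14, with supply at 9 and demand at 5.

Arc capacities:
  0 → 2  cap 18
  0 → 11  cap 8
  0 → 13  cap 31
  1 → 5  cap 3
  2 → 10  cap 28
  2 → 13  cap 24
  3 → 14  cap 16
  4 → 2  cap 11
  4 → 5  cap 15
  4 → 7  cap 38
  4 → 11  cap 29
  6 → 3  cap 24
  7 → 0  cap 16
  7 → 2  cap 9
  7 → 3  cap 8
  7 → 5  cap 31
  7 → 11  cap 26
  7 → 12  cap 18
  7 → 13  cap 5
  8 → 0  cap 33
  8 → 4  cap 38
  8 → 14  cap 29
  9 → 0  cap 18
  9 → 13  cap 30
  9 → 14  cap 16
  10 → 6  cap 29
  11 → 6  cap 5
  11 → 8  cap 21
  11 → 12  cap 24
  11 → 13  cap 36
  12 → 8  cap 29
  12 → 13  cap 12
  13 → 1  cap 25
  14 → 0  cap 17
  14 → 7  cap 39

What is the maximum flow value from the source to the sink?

Maximum flow value: 37

augment #1: 9→13→1→5 bottleneck 3, total now 3
augment #2: 9→14→7→5 bottleneck 16, total now 19
augment #3: 9→0→11→8→4→5 bottleneck 8, total now 27
augment #4: 9→0→2→10→6→3→14→7→5 bottleneck 10, total now 37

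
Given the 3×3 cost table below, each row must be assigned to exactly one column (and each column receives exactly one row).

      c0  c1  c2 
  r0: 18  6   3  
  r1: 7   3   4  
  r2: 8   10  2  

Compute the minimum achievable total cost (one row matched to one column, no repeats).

optimal assignment: row0→col2 (cost 3), row1→col1 (cost 3), row2→col0 (cost 8)
total = 3 + 3 + 8 = 14

Minimum assignment cost: 14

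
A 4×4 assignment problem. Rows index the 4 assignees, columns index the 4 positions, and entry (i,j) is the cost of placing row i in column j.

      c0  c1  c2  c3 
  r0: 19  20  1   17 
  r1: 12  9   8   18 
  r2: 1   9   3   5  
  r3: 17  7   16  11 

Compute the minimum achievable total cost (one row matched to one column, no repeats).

Minimum assignment cost: 22

optimal assignment: row0→col2 (cost 1), row1→col1 (cost 9), row2→col0 (cost 1), row3→col3 (cost 11)
total = 1 + 9 + 1 + 11 = 22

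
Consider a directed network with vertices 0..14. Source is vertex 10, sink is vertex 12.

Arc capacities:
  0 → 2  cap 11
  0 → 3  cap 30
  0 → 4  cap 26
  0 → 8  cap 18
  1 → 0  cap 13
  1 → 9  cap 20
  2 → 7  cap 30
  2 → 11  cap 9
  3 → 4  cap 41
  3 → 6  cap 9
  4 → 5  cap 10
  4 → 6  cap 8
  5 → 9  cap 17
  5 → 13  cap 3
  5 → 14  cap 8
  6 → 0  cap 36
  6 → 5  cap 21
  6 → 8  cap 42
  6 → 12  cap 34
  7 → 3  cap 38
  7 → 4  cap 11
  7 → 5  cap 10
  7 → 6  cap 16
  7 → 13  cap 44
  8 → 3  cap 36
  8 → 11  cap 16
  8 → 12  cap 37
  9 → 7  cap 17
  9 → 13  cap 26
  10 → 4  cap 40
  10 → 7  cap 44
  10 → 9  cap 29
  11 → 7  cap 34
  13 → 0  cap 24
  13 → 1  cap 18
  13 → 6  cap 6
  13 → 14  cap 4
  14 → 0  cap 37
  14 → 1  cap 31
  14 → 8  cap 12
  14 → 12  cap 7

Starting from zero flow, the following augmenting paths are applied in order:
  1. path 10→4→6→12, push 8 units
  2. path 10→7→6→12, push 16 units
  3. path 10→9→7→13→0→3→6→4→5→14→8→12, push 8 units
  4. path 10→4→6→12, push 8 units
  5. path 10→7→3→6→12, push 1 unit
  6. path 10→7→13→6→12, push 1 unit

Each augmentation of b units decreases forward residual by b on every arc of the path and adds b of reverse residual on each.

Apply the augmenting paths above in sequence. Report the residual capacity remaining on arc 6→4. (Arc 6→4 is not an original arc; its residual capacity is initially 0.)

after path 1 (10→4→6→12, push 8): res(6,4)=8
after path 2 (10→7→6→12, push 16): res(6,4)=8
after path 3 (10→9→7→13→0→3→6→4→5→14→8→12, push 8): res(6,4)=0
after path 4 (10→4→6→12, push 8): res(6,4)=8
after path 5 (10→7→3→6→12, push 1): res(6,4)=8
after path 6 (10→7→13→6→12, push 1): res(6,4)=8

Residual capacity of (6,4): 8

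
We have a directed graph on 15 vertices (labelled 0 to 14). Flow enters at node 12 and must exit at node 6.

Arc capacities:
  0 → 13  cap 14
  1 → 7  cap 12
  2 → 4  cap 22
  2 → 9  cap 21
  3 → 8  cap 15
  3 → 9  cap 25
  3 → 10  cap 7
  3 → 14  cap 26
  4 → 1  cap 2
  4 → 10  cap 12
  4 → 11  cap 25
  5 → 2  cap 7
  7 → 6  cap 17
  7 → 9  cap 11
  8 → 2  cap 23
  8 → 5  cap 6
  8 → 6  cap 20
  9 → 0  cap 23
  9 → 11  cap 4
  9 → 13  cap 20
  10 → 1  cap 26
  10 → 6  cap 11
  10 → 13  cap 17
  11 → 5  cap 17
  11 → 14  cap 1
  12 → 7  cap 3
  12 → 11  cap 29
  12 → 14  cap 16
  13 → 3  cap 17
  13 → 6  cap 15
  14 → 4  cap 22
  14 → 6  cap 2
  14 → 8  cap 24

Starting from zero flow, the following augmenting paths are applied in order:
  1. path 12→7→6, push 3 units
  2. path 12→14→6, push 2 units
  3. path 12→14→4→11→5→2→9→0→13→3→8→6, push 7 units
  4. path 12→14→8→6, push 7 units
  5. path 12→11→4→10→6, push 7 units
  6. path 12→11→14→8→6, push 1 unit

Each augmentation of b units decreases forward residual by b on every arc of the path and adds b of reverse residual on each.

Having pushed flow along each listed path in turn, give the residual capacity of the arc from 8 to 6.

Residual capacity of (8,6): 5

after path 1 (12→7→6, push 3): res(8,6)=20
after path 2 (12→14→6, push 2): res(8,6)=20
after path 3 (12→14→4→11→5→2→9→0→13→3→8→6, push 7): res(8,6)=13
after path 4 (12→14→8→6, push 7): res(8,6)=6
after path 5 (12→11→4→10→6, push 7): res(8,6)=6
after path 6 (12→11→14→8→6, push 1): res(8,6)=5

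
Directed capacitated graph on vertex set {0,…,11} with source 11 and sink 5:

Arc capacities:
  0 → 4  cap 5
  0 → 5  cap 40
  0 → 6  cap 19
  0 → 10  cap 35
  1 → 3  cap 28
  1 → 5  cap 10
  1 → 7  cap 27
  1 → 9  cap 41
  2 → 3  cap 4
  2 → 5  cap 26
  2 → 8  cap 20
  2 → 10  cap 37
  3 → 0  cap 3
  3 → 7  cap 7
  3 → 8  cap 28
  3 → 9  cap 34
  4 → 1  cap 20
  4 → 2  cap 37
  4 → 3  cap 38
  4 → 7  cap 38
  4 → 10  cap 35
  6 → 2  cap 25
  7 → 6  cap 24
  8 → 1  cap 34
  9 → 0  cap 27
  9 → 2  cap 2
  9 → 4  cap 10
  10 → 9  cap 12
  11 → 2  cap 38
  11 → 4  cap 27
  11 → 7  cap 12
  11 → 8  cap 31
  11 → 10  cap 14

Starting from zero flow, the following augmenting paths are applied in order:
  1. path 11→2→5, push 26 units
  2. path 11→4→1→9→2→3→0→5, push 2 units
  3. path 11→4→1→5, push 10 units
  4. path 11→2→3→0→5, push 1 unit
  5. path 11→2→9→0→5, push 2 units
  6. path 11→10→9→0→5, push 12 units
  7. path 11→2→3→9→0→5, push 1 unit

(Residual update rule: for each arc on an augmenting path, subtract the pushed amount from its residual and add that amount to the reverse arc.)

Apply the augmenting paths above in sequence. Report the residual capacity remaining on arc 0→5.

Residual capacity of (0,5): 22

after path 1 (11→2→5, push 26): res(0,5)=40
after path 2 (11→4→1→9→2→3→0→5, push 2): res(0,5)=38
after path 3 (11→4→1→5, push 10): res(0,5)=38
after path 4 (11→2→3→0→5, push 1): res(0,5)=37
after path 5 (11→2→9→0→5, push 2): res(0,5)=35
after path 6 (11→10→9→0→5, push 12): res(0,5)=23
after path 7 (11→2→3→9→0→5, push 1): res(0,5)=22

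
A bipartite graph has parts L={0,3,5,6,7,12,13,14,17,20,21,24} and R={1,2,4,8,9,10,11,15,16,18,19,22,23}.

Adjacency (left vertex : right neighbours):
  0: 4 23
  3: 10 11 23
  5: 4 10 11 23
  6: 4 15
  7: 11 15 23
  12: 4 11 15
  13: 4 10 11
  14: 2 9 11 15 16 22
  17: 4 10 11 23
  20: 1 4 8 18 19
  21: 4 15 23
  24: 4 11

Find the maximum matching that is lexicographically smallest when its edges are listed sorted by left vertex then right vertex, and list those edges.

Lex-smallest maximum matching: {(0,4), (3,10), (5,11), (6,15), (7,23), (14,2), (20,1)}

|M| = 7 (so the lex-smallest maximum matching has 7 edges)
process left vertices in ascending order; for each, take the smallest-labelled available neighbour that still permits 7 edges overall, or leave it unmatched if none does
lex-smallest matching: {0-4, 3-10, 5-11, 6-15, 7-23, 14-2, 20-1}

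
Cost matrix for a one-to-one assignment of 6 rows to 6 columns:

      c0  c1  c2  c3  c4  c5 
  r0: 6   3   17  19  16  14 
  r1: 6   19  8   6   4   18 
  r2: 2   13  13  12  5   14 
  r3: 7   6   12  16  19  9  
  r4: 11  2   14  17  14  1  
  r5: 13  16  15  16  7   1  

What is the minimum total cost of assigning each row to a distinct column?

optimal assignment: row0→col1 (cost 3), row1→col3 (cost 6), row2→col0 (cost 2), row3→col2 (cost 12), row4→col5 (cost 1), row5→col4 (cost 7)
total = 3 + 6 + 2 + 12 + 1 + 7 = 31

Minimum assignment cost: 31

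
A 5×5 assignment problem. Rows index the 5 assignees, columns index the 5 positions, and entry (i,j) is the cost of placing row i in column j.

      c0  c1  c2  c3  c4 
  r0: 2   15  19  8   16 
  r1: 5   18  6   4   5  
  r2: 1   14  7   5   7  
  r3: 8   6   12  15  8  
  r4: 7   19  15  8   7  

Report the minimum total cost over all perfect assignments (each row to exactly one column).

Minimum assignment cost: 26

one of 2 optimal assignments: row0→col0 (cost 2), row1→col2 (cost 6), row2→col3 (cost 5), row3→col1 (cost 6), row4→col4 (cost 7)
total = 2 + 6 + 5 + 6 + 7 = 26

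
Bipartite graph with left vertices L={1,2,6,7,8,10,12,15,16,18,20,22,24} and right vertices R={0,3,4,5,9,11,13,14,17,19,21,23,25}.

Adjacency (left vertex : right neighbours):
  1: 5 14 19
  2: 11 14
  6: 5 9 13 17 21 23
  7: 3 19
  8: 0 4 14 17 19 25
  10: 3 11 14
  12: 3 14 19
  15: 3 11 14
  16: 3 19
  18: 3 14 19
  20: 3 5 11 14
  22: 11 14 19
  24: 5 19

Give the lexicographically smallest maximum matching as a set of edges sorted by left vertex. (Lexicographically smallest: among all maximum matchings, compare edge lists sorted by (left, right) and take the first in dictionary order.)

|M| = 7 (so the lex-smallest maximum matching has 7 edges)
process left vertices in ascending order; for each, take the smallest-labelled available neighbour that still permits 7 edges overall, or leave it unmatched if none does
lex-smallest matching: {1-5, 2-11, 6-9, 7-3, 8-0, 10-14, 12-19}

Lex-smallest maximum matching: {(1,5), (2,11), (6,9), (7,3), (8,0), (10,14), (12,19)}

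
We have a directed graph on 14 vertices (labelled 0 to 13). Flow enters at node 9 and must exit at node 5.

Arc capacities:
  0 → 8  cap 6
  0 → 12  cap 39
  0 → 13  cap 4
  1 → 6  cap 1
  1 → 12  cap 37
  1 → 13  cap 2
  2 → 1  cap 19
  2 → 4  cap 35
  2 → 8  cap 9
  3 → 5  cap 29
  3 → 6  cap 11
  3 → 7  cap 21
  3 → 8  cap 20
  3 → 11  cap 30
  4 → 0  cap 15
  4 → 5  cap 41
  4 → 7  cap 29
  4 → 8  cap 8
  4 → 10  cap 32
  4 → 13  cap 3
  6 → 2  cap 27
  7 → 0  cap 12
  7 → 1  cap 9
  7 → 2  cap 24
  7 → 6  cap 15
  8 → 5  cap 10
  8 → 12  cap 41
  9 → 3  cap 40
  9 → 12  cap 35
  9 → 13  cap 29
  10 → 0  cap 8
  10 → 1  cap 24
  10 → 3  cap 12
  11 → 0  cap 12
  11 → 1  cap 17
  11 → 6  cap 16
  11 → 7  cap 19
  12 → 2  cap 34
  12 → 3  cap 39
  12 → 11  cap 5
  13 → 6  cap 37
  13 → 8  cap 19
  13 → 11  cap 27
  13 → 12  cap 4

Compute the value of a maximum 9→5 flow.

augment #1: 9→3→5 bottleneck 29, total now 29
augment #2: 9→3→8→5 bottleneck 10, total now 39
augment #3: 9→12→2→4→5 bottleneck 34, total now 73
augment #4: 9→3→6→2→4→5 bottleneck 1, total now 74

Maximum flow value: 74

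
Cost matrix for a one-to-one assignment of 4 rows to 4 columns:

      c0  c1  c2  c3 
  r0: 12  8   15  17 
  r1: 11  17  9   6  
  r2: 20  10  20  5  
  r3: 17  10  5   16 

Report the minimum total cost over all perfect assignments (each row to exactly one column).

optimal assignment: row0→col1 (cost 8), row1→col0 (cost 11), row2→col3 (cost 5), row3→col2 (cost 5)
total = 8 + 11 + 5 + 5 = 29

Minimum assignment cost: 29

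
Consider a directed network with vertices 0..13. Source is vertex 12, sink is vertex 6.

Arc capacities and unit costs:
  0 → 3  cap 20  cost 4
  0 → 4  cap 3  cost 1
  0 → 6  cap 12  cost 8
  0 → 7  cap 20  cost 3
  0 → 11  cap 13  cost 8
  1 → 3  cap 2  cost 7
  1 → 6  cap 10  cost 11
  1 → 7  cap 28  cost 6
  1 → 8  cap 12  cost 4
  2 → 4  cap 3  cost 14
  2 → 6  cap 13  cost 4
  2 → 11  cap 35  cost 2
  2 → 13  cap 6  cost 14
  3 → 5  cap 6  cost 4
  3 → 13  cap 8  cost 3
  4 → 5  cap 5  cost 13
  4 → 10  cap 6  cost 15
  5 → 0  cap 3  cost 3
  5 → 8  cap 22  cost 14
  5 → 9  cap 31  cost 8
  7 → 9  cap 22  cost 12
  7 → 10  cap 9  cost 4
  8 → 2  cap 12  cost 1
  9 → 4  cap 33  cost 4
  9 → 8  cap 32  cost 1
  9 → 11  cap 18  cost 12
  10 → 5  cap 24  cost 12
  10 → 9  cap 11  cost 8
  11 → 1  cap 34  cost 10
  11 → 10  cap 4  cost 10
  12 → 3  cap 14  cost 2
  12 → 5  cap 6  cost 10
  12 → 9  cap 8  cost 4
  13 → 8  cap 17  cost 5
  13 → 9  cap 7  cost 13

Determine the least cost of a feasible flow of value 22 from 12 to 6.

shortest-cost path #1: 12→9→8→2→6 push 8 @ unit cost 10 (adds 80)
shortest-cost path #2: 12→3→13→8→2→6 push 4 @ unit cost 15 (adds 60)
shortest-cost path #3: 12→3→5→0→6 push 3 @ unit cost 17 (adds 51)
shortest-cost path #4: 12→3→13→8→9→11→1→6 push 4 @ unit cost 42 (adds 168)
shortest-cost path #5: 12→3→5→9→11→1→6 push 3 @ unit cost 47 (adds 141)
total cost = 500

Minimum cost for 22 units: 500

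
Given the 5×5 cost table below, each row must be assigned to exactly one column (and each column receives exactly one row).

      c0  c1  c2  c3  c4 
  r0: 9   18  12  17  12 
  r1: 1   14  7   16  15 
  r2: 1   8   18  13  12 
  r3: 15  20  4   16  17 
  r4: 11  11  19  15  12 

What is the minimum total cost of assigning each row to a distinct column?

optimal assignment: row0→col4 (cost 12), row1→col0 (cost 1), row2→col1 (cost 8), row3→col2 (cost 4), row4→col3 (cost 15)
total = 12 + 1 + 8 + 4 + 15 = 40

Minimum assignment cost: 40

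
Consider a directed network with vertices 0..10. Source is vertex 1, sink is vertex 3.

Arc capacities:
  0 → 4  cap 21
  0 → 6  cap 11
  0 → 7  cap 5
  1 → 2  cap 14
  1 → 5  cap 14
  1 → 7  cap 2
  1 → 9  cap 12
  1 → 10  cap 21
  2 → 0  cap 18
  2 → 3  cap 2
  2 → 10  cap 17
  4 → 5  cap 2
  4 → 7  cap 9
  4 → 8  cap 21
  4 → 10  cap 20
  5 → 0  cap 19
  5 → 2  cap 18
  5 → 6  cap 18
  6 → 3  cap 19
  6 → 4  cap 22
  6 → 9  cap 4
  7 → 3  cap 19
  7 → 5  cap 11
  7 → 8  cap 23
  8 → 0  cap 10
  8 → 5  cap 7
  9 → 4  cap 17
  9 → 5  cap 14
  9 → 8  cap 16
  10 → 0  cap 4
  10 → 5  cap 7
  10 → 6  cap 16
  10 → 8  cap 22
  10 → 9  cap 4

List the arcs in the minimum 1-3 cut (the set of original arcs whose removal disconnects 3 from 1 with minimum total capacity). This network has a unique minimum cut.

augment #1: 1→2→3 push 2
augment #2: 1→7→3 push 2
augment #3: 1→5→6→3 push 14
augment #4: 1→10→6→3 push 5
augment #5: 1→2→0→7→3 push 5
augment #6: 1→9→4→7→3 push 9
max flow = 37; residual-reachable set from 1 gives S-side
cut edges (S→T): {(0,7), (1,7), (2,3), (4,7), (6,3)} total cap 37

Min-cut arcs: {(0,7), (1,7), (2,3), (4,7), (6,3)} (total capacity 37)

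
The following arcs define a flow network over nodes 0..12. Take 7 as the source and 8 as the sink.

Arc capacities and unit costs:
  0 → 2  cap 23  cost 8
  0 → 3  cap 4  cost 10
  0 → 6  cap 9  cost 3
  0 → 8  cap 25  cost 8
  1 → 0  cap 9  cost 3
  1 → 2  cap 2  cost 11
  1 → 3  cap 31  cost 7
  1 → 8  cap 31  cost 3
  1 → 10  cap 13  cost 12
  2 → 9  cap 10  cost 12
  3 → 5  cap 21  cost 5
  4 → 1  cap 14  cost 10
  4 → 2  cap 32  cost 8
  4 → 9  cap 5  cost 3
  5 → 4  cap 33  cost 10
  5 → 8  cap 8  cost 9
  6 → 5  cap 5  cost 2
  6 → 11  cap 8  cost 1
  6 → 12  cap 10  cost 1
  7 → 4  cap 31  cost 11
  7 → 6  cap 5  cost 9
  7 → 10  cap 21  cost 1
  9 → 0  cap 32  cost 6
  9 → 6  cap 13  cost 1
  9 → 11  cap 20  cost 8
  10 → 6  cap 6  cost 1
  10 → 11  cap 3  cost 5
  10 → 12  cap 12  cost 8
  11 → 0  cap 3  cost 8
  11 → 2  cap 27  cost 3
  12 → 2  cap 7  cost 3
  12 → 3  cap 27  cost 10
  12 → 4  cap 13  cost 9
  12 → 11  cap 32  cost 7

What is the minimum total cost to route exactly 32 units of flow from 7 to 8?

Minimum cost for 32 units: 776

shortest-cost path #1: 7→10→6→5→8 push 5 @ unit cost 13 (adds 65)
shortest-cost path #2: 7→10→6→11→0→8 push 1 @ unit cost 19 (adds 19)
shortest-cost path #3: 7→10→11→0→8 push 2 @ unit cost 22 (adds 44)
shortest-cost path #4: 7→4→1→8 push 14 @ unit cost 24 (adds 336)
shortest-cost path #5: 7→4→9→0→8 push 5 @ unit cost 28 (adds 140)
shortest-cost path #6: 7→10→11→6→12→3→5→8 push 1 @ unit cost 30 (adds 30)
shortest-cost path #7: 7→10→12→3→5→8 push 2 @ unit cost 33 (adds 66)
shortest-cost path #8: 7→10→12→2→9→0→8 push 2 @ unit cost 38 (adds 76)
total cost = 776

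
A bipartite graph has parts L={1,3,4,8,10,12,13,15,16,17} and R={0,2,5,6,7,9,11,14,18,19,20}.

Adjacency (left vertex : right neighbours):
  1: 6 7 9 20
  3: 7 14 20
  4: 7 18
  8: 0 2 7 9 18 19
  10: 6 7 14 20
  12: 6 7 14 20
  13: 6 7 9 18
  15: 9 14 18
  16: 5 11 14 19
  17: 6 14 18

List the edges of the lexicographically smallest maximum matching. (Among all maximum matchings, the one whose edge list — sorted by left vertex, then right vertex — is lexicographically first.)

|M| = 8 (so the lex-smallest maximum matching has 8 edges)
process left vertices in ascending order; for each, take the smallest-labelled available neighbour that still permits 8 edges overall, or leave it unmatched if none does
lex-smallest matching: {1-6, 3-7, 4-18, 8-0, 10-14, 12-20, 13-9, 16-5}

Lex-smallest maximum matching: {(1,6), (3,7), (4,18), (8,0), (10,14), (12,20), (13,9), (16,5)}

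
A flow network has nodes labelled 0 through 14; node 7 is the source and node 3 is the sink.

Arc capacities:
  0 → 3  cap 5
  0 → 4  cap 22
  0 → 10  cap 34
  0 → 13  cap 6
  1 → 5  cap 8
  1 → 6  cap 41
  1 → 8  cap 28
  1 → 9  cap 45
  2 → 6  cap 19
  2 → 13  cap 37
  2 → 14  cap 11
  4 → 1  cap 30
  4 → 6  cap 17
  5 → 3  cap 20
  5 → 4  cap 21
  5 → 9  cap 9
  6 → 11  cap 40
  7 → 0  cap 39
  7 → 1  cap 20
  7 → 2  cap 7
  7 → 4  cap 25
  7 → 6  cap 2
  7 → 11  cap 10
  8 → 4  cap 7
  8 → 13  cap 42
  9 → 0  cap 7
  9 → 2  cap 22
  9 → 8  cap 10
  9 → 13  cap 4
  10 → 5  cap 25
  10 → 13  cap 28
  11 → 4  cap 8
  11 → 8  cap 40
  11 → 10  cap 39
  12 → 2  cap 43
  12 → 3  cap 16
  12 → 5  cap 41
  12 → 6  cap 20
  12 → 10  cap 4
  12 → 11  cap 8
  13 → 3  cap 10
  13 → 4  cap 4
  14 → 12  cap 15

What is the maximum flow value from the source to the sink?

augment #1: 7→0→3 bottleneck 5, total now 5
augment #2: 7→0→13→3 bottleneck 6, total now 11
augment #3: 7→1→5→3 bottleneck 8, total now 19
augment #4: 7→2→13→3 bottleneck 4, total now 23
augment #5: 7→0→10→5→3 bottleneck 12, total now 35
augment #6: 7→2→14→12→3 bottleneck 3, total now 38
augment #7: 7→1→9→2→14→12→3 bottleneck 8, total now 46

Maximum flow value: 46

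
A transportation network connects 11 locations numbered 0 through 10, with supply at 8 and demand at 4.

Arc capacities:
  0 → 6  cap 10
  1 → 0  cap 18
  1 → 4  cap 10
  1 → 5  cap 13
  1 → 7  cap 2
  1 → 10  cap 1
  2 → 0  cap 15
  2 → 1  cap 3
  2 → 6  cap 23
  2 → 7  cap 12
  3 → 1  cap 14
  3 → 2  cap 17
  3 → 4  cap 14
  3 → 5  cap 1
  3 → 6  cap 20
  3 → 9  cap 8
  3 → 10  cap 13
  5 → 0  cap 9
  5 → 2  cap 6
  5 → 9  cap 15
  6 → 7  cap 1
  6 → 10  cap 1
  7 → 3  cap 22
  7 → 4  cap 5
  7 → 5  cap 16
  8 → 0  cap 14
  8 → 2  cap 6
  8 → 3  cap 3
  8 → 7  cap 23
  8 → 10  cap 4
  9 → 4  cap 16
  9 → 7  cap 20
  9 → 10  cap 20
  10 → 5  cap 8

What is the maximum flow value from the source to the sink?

augment #1: 8→3→4 bottleneck 3, total now 3
augment #2: 8→7→4 bottleneck 5, total now 8
augment #3: 8→2→1→4 bottleneck 3, total now 11
augment #4: 8→7→3→4 bottleneck 11, total now 22
augment #5: 8→7→3→1→4 bottleneck 7, total now 29
augment #6: 8→10→5→9→4 bottleneck 4, total now 33
augment #7: 8→2→7→3→9→4 bottleneck 3, total now 36
augment #8: 8→0→6→7→3→9→4 bottleneck 1, total now 37
augment #9: 8→0→6→10→5→9→4 bottleneck 1, total now 38

Maximum flow value: 38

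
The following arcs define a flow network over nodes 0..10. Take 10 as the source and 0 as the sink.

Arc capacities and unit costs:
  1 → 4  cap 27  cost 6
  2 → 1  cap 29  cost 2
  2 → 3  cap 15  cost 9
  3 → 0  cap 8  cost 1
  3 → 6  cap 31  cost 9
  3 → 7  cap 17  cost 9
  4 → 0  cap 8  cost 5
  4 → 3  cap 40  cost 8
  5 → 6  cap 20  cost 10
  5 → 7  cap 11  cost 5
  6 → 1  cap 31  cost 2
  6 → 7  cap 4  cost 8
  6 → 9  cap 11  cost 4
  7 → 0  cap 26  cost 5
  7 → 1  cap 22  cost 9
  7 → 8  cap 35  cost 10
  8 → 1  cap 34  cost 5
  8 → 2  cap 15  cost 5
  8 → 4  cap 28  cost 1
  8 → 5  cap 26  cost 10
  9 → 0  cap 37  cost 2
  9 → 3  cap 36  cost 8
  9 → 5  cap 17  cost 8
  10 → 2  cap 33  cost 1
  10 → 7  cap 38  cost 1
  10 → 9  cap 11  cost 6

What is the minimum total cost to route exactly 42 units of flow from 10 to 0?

Minimum cost for 42 units: 299

shortest-cost path #1: 10→7→0 push 26 @ unit cost 6 (adds 156)
shortest-cost path #2: 10→9→0 push 11 @ unit cost 8 (adds 88)
shortest-cost path #3: 10→2→3→0 push 5 @ unit cost 11 (adds 55)
total cost = 299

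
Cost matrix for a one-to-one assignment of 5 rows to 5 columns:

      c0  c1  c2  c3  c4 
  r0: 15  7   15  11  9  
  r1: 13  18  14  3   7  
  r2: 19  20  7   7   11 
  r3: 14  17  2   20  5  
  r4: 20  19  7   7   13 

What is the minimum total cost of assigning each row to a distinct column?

Minimum assignment cost: 39

one of 2 optimal assignments: row0→col1 (cost 7), row1→col0 (cost 13), row2→col2 (cost 7), row3→col4 (cost 5), row4→col3 (cost 7)
total = 7 + 13 + 7 + 5 + 7 = 39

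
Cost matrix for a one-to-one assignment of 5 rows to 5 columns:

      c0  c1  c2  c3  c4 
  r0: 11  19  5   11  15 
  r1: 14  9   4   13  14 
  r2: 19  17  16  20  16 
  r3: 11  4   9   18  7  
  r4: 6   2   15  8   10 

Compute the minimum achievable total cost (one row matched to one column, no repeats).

optimal assignment: row0→col3 (cost 11), row1→col2 (cost 4), row2→col4 (cost 16), row3→col1 (cost 4), row4→col0 (cost 6)
total = 11 + 4 + 16 + 4 + 6 = 41

Minimum assignment cost: 41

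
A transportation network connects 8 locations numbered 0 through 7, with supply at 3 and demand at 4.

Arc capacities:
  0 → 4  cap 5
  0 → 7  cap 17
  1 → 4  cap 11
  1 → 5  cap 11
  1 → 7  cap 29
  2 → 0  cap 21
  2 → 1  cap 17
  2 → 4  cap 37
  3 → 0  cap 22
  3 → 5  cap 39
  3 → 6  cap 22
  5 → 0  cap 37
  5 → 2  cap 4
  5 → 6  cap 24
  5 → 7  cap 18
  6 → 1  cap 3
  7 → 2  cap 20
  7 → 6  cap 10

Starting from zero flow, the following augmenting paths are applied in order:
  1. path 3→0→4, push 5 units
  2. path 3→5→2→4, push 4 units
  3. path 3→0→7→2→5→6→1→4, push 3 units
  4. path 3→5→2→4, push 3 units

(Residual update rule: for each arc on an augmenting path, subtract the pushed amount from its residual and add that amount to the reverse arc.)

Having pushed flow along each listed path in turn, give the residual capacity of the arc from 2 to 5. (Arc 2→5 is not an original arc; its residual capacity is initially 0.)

Residual capacity of (2,5): 4

after path 1 (3→0→4, push 5): res(2,5)=0
after path 2 (3→5→2→4, push 4): res(2,5)=4
after path 3 (3→0→7→2→5→6→1→4, push 3): res(2,5)=1
after path 4 (3→5→2→4, push 3): res(2,5)=4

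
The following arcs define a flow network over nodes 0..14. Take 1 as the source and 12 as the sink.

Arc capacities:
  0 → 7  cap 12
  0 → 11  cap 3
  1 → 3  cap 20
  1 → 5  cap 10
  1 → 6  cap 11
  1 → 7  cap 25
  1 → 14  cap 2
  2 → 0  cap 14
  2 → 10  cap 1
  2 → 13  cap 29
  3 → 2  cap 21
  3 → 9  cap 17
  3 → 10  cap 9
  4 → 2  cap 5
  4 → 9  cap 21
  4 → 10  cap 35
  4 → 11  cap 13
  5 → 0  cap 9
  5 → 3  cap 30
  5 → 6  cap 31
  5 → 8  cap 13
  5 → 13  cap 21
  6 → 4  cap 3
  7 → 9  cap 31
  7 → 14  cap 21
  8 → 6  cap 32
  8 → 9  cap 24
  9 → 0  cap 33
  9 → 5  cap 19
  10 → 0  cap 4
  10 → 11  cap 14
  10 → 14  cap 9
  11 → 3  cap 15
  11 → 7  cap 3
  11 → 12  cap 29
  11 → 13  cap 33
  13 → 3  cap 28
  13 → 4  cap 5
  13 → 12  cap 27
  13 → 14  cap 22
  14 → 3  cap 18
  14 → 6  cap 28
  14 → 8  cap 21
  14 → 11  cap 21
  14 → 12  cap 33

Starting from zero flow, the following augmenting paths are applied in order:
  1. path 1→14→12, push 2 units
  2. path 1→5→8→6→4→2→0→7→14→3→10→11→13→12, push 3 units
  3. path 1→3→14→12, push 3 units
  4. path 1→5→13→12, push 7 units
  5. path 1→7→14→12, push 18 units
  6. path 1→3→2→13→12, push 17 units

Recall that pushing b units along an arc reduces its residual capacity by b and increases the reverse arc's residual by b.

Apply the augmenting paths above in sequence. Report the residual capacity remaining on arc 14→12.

after path 1 (1→14→12, push 2): res(14,12)=31
after path 2 (1→5→8→6→4→2→0→7→14→3→10→11→13→12, push 3): res(14,12)=31
after path 3 (1→3→14→12, push 3): res(14,12)=28
after path 4 (1→5→13→12, push 7): res(14,12)=28
after path 5 (1→7→14→12, push 18): res(14,12)=10
after path 6 (1→3→2→13→12, push 17): res(14,12)=10

Residual capacity of (14,12): 10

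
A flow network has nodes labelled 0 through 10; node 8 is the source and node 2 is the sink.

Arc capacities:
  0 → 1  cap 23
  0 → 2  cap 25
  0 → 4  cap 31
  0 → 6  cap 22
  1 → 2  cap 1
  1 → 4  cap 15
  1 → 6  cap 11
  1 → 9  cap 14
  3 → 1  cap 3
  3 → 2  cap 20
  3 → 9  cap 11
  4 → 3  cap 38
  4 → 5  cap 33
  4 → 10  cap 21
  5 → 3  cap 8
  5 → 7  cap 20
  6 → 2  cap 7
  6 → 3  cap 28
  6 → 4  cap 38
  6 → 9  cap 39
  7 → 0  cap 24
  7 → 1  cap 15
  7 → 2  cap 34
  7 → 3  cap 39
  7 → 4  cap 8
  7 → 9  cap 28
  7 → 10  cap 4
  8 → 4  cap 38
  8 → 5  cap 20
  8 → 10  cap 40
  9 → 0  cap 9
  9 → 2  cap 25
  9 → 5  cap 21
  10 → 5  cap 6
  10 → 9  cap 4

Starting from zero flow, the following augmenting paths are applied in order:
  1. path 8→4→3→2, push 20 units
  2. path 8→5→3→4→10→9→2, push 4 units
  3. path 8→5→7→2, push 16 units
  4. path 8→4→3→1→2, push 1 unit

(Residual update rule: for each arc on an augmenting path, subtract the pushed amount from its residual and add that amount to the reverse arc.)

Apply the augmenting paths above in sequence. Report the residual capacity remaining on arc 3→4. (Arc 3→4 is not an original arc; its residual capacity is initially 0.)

after path 1 (8→4→3→2, push 20): res(3,4)=20
after path 2 (8→5→3→4→10→9→2, push 4): res(3,4)=16
after path 3 (8→5→7→2, push 16): res(3,4)=16
after path 4 (8→4→3→1→2, push 1): res(3,4)=17

Residual capacity of (3,4): 17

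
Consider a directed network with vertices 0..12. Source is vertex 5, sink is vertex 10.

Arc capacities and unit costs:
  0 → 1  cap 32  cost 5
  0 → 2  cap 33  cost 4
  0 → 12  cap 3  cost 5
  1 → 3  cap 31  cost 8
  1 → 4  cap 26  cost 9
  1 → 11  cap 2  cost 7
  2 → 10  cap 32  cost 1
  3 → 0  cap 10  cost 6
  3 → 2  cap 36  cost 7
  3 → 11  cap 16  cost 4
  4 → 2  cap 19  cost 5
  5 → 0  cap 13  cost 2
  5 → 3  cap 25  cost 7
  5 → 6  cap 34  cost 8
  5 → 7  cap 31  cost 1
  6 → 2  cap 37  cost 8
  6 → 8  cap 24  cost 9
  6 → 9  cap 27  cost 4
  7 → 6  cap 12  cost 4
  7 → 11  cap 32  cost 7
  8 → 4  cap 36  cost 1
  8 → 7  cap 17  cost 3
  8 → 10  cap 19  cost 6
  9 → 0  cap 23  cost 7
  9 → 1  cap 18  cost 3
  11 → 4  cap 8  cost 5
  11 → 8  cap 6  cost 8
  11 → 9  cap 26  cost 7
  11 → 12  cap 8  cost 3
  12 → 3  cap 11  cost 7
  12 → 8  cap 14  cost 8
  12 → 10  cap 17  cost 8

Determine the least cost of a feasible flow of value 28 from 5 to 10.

shortest-cost path #1: 5→0→2→10 push 13 @ unit cost 7 (adds 91)
shortest-cost path #2: 5→7→6→2→10 push 12 @ unit cost 14 (adds 168)
shortest-cost path #3: 5→3→2→10 push 3 @ unit cost 15 (adds 45)
total cost = 304

Minimum cost for 28 units: 304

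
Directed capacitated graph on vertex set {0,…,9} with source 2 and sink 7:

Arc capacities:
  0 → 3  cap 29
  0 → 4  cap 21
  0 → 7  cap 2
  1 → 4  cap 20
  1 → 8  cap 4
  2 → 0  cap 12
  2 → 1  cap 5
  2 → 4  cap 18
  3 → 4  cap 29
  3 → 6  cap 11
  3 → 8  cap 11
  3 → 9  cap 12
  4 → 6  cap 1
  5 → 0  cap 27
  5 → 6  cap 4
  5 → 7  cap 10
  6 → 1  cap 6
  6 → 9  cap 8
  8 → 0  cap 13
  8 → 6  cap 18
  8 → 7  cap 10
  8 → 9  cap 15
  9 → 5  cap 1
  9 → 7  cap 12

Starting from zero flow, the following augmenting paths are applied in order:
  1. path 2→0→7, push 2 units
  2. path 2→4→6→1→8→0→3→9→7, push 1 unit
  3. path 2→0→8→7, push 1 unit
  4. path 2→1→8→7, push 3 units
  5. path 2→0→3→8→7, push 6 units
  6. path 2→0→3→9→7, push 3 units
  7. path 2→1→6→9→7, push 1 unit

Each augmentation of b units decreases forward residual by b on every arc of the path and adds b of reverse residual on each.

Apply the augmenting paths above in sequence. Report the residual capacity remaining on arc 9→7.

after path 1 (2→0→7, push 2): res(9,7)=12
after path 2 (2→4→6→1→8→0→3→9→7, push 1): res(9,7)=11
after path 3 (2→0→8→7, push 1): res(9,7)=11
after path 4 (2→1→8→7, push 3): res(9,7)=11
after path 5 (2→0→3→8→7, push 6): res(9,7)=11
after path 6 (2→0→3→9→7, push 3): res(9,7)=8
after path 7 (2→1→6→9→7, push 1): res(9,7)=7

Residual capacity of (9,7): 7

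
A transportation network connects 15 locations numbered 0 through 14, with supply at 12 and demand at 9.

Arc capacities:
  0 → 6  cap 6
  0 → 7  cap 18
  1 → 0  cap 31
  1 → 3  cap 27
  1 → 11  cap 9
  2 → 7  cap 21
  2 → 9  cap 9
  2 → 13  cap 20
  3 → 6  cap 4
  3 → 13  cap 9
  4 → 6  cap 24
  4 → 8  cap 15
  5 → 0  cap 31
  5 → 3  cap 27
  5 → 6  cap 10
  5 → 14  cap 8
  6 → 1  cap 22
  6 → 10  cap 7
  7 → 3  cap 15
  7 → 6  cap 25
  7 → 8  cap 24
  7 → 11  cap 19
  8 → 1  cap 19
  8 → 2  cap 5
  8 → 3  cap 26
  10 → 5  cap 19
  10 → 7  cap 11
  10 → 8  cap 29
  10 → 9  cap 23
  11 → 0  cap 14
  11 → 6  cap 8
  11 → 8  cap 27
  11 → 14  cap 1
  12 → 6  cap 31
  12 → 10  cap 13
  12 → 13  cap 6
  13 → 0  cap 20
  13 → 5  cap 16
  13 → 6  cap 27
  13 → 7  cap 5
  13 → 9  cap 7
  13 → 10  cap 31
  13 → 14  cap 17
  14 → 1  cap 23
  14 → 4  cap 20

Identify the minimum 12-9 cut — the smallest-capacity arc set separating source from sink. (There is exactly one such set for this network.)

augment #1: 12→10→9 push 13
augment #2: 12→13→9 push 6
augment #3: 12→6→10→9 push 7
augment #4: 12→6→1→3→13→9 push 1
augment #5: 12→6→1→3→13→10→9 push 3
augment #6: 12→6→1→11→8→2→9 push 5
max flow = 35; residual-reachable set from 12 gives S-side
cut edges (S→T): {(8,2), (10,9), (13,9)} total cap 35

Min-cut arcs: {(8,2), (10,9), (13,9)} (total capacity 35)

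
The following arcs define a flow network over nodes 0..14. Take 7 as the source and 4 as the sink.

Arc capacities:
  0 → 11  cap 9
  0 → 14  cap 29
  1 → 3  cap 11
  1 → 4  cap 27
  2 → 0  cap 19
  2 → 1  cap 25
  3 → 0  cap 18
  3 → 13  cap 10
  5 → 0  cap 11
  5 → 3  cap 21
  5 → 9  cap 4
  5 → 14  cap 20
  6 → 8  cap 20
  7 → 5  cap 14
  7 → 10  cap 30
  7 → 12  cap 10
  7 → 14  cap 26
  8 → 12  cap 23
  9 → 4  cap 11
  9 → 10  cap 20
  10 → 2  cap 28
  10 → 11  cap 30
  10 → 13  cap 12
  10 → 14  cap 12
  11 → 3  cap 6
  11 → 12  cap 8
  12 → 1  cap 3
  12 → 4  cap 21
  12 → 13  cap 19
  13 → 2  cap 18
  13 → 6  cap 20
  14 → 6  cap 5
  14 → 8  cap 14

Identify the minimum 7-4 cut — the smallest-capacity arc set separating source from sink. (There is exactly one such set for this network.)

Min-cut arcs: {(1,4), (5,9), (12,4)} (total capacity 52)

augment #1: 7→12→4 push 10
augment #2: 7→5→9→4 push 4
augment #3: 7→10→2→1→4 push 25
augment #4: 7→10→11→12→4 push 5
augment #5: 7→14→8→12→4 push 6
augment #6: 7→14→8→12→1→4 push 2
max flow = 52; residual-reachable set from 7 gives S-side
cut edges (S→T): {(1,4), (5,9), (12,4)} total cap 52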